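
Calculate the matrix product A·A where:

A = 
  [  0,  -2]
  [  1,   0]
A² = A·A:
A²[1,1] = (0)(0) + (-2)(1) = -2
A²[1,2] = (0)(-2) + (-2)(0) = 0
A²[2,1] = (1)(0) + (0)(1) = 0
A²[2,2] = (1)(-2) + (0)(0) = -2
A² = 
  [ -2,   0]
  [  0,  -2]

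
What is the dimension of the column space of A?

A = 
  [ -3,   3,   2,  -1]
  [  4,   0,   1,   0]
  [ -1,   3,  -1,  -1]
Row reduce:
R2 → R2 + (4/3)·R1
R3 → R3 - (1/3)·R1
R3 → R3 - (1/2)·R2
REF = 
  [  -3,    3,    2,   -1]
  [   0,    4, 11/3, -4/3]
  [   0,    0, -7/2,    0]
Pivot columns: 1, 2, 3 → 3 pivots.
dim(Col(A)) = number of pivot columns = 3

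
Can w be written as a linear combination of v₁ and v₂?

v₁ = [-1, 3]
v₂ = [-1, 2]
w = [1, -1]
Yes

Form the augmented matrix and row-reduce:
[v₁|v₂|w] = 
  [ -1,  -1,   1]
  [  3,   2,  -1]
R2 → R2 + (3)·R1
REF = 
  [ -1,  -1,   1]
  [  0,  -1,   2]

No row of the form [0 0 | nonzero], so the system is consistent. Back-substitution gives c₁ = 1, c₂ = -2: w = (1)·v₁ + (-2)·v₂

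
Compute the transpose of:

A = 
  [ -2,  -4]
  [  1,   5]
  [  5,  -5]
Aᵀ = 
  [ -2,   1,   5]
  [ -4,   5,  -5]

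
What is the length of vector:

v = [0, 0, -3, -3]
4.243

||v||₂ = √((0)² + (0)² + (-3)² + (-3)²) = √18 = 4.243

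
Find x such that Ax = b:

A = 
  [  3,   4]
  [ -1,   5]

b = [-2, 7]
Row reduce the augmented matrix [A|b]:
R2 → R2 + (1/3)·R1
REF = 
  [   3,    4,   -2]
  [   0, 19/3, 19/3]

Back-substitution:
x₂ = (19/3) / (19/3) = 1
x₁ = (-2 - (4)(1)) / 3 = -2

x = [-2, 1]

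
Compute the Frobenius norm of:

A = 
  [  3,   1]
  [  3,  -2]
||A||_F = 4.796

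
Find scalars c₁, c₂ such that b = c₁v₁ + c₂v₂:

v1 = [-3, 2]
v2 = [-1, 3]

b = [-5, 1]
c1 = 2, c2 = -1

b = 2·v1 + -1·v2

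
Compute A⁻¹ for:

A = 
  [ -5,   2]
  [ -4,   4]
det(A) = (-5)(4) - (2)(-4) = -12
For a 2×2 matrix, A⁻¹ = (1/det(A)) · [[d, -b], [-c, a]]
    = (-1/12) · [[4, -2], [4, -5]]

A⁻¹ = 
  [-1/3,  1/6]
  [-1/3, 5/12]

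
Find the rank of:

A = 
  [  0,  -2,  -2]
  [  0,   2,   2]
rank(A) = 1

Row reduce:
R2 → R2 + (1)·R1
REF = 
  [  0,  -2,  -2]
  [  0,   0,   0]
Pivot columns: 2 → 1 pivot.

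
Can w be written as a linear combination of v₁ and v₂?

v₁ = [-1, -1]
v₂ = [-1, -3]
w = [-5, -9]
Yes

Form the augmented matrix and row-reduce:
[v₁|v₂|w] = 
  [ -1,  -1,  -5]
  [ -1,  -3,  -9]
R2 → R2 - (1)·R1
REF = 
  [ -1,  -1,  -5]
  [  0,  -2,  -4]

No row of the form [0 0 | nonzero], so the system is consistent. Back-substitution gives c₁ = 3, c₂ = 2: w = (3)·v₁ + (2)·v₂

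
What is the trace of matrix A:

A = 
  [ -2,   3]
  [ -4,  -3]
-5

tr(A) = -2 + -3 = -5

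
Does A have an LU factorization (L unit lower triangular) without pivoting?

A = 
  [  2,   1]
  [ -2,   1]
Yes.
A[1,1] = 2 ≠ 0, so Gaussian elimination proceeds without a row swap: multiplier ℓ₂₁ = (-2)/(2) = -1, and U[2,2] = 1 - (-1)(1) = 2.
L = 
  [  1,   0]
  [ -1,   1]
U = 
  [  2,   1]
  [  0,   2]
Check row 2 of LU: [(-1)(2), (-1)(1) + 2] = [-2, 1] = row 2 of A ✓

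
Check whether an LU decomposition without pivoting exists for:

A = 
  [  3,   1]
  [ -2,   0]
Yes.
A[1,1] = 3 ≠ 0, so Gaussian elimination proceeds without a row swap: multiplier ℓ₂₁ = (-2)/(3) = -2/3, and U[2,2] = 0 - (-2/3)(1) = 2/3.
L = 
  [   1,    0]
  [-2/3,    1]
U = 
  [  3,   1]
  [  0, 2/3]
Check row 2 of LU: [(-2/3)(3), (-2/3)(1) + (2/3)] = [-2, 0] = row 2 of A ✓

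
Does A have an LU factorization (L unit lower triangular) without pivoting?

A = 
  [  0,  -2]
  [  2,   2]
No.
A[1,1] = 0 but A[2,1] = 2 ≠ 0. Any LU with L unit lower triangular has (LU)[1,1] = U[1,1] and (LU)[2,1] = L[2,1]·U[1,1]; matching A forces U[1,1] = 0, which then forces (LU)[2,1] = 0 ≠ 2. A row swap (pivoting) is required.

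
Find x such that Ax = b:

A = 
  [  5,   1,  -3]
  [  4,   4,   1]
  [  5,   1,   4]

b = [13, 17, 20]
Row reduce the augmented matrix [A|b]:
R2 → R2 - (4/5)·R1
R3 → R3 - (1)·R1
REF = 
  [   5,    1,   -3,   13]
  [   0, 16/5, 17/5, 33/5]
  [   0,    0,    7,    7]

Back-substitution:
x₃ = 7 / 7 = 1
x₂ = (33/5 - (17/5)(1)) / (16/5) = 1
x₁ = (13 - (1)(1) - (-3)(1)) / 5 = 3

x = [3, 1, 1]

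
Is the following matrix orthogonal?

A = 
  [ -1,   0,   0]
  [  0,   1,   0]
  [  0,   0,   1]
Yes

AᵀA = 
  [  1,   0,   0]
  [  0,   1,   0]
  [  0,   0,   1]
= I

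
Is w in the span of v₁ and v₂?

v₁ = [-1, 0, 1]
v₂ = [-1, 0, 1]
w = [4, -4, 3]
No

Form the augmented matrix and row-reduce:
[v₁|v₂|w] = 
  [ -1,  -1,   4]
  [  0,   0,  -4]
  [  1,   1,   3]
R3 → R3 + (1)·R1
R3 → R3 + (7/4)·R2
REF = 
  [ -1,  -1,   4]
  [  0,   0,  -4]
  [  0,   0,   0]

Row 2 reads [0 0 | -4], i.e. 0 = -4, so the system is inconsistent and w ∉ span{v₁, v₂}.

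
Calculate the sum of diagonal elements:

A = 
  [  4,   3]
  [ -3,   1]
5

tr(A) = 4 + 1 = 5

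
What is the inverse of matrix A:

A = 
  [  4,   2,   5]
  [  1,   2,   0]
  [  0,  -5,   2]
det(A) = (4)·((2)(2) - (0)(-5)) - (2)·((1)(2) - (0)(0)) + (5)·((1)(-5) - (2)(0))
  = (4)(4) - (2)(2) + (5)(-5)
  = -13
det(A) = -13 ≠ 0, so A is invertible.

Cofactors Cᵢⱼ = (-1)ⁱ⁺ʲ·Mᵢⱼ:
C = 
  [  4,  -2,  -5]
  [-29,   8,  20]
  [-10,   5,   6]

adj(A) = Cᵀ:
adj(A) = 
  [  4, -29, -10]
  [ -2,   8,   5]
  [ -5,  20,   6]

A⁻¹ = (-1/13) · adj(A):
A⁻¹ = 
  [ -4/13,  29/13,  10/13]
  [  2/13,  -8/13,  -5/13]
  [  5/13, -20/13,  -6/13]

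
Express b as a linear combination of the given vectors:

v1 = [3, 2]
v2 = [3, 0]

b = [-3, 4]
c1 = 2, c2 = -3

b = 2·v1 + -3·v2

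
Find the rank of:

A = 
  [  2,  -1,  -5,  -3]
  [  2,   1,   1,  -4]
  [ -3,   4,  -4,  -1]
rank(A) = 3

Row reduce:
R2 → R2 - (1)·R1
R3 → R3 + (3/2)·R1
R3 → R3 - (5/4)·R2
REF = 
  [    2,    -1,    -5,    -3]
  [    0,     2,     6,    -1]
  [    0,     0,   -19, -17/4]
Pivot columns: 1, 2, 3 → 3 pivots.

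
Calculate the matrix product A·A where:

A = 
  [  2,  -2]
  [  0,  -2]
A² = A·A:
A²[1,1] = (2)(2) + (-2)(0) = 4
A²[1,2] = (2)(-2) + (-2)(-2) = 0
A²[2,1] = (0)(2) + (-2)(0) = 0
A²[2,2] = (0)(-2) + (-2)(-2) = 4
A² = 
  [  4,   0]
  [  0,   4]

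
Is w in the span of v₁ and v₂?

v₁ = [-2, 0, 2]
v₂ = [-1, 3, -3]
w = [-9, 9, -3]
Yes

Form the augmented matrix and row-reduce:
[v₁|v₂|w] = 
  [ -2,  -1,  -9]
  [  0,   3,   9]
  [  2,  -3,  -3]
R3 → R3 + (1)·R1
R3 → R3 + (4/3)·R2
REF = 
  [ -2,  -1,  -9]
  [  0,   3,   9]
  [  0,   0,   0]

No row of the form [0 0 | nonzero], so the system is consistent. Back-substitution gives c₁ = 3, c₂ = 3: w = (3)·v₁ + (3)·v₂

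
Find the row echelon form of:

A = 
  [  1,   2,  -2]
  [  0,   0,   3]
Row operations:
No row operations needed (already in echelon form).

Resulting echelon form:
REF = 
  [  1,   2,  -2]
  [  0,   0,   3]

Rank = 2 (number of non-zero pivot rows).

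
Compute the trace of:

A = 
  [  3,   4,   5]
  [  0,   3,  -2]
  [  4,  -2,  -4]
2

tr(A) = 3 + 3 + -4 = 2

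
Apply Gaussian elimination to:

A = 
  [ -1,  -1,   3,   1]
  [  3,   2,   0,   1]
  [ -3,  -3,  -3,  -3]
Row operations:
R2 → R2 + (3)·R1
R3 → R3 - (3)·R1

Resulting echelon form:
REF = 
  [ -1,  -1,   3,   1]
  [  0,  -1,   9,   4]
  [  0,   0, -12,  -6]

Rank = 3 (number of non-zero pivot rows).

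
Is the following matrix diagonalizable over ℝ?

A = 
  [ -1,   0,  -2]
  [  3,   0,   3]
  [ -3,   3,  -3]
No

Characteristic polynomial: det(λI - A) = λ³ + 4λ² - 12λ + 9
By the rational root theorem any rational root is an integer dividing 9; none of those is a root, so p(λ) has no rational roots and hence (being an irreducible cubic) no repeated roots.
Discriminant of the cubic: Δ = -3051
Δ < 0 ⇒ one real eigenvalue and a complex-conjugate pair: λ ≈ -6.178, 1.089 + 0.5203i, 1.089 - 0.5203i
Has complex eigenvalues (not diagonalizable over ℝ).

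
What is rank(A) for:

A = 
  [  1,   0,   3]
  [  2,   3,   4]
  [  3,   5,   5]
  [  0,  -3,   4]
Row reduce:
R2 → R2 - (2)·R1
R3 → R3 - (3)·R1
R3 → R3 - (5/3)·R2
R4 → R4 + (1)·R2
R4 → R4 + (3)·R3
REF = 
  [   1,    0,    3]
  [   0,    3,   -2]
  [   0,    0, -2/3]
  [   0,    0,    0]
Pivot columns: 1, 2, 3 → 3 pivots.

rank(A) = 3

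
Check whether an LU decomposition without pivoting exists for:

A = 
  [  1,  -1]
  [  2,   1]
Yes.
A[1,1] = 1 ≠ 0, so Gaussian elimination proceeds without a row swap: multiplier ℓ₂₁ = (2)/(1) = 2, and U[2,2] = 1 - (2)(-1) = 3.
L = 
  [  1,   0]
  [  2,   1]
U = 
  [  1,  -1]
  [  0,   3]
Check row 2 of LU: [(2)(1), (2)(-1) + 3] = [2, 1] = row 2 of A ✓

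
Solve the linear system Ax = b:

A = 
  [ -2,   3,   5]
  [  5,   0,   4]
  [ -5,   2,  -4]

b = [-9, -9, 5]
x = [-1, -2, -1]

Row reduce the augmented matrix [A|b]:
R2 → R2 + (5/2)·R1
R3 → R3 - (5/2)·R1
R3 → R3 + (11/15)·R2
REF = 
  [   -2,     3,     5,    -9]
  [    0,  15/2,  33/2, -63/2]
  [    0,     0, -22/5,  22/5]

Back-substitution:
x₃ = (22/5) / (-22/5) = -1
x₂ = (-63/2 - (33/2)(-1)) / (15/2) = -2
x₁ = (-9 - (3)(-2) - (5)(-1)) / (-2) = -1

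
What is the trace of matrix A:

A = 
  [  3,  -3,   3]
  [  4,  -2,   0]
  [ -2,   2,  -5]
-4

tr(A) = 3 + -2 + -5 = -4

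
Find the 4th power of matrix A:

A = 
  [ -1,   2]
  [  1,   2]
A^4 = 
  [ 11,  18]
  [  9,  38]

A² = A·A:
A²[1,1] = (-1)(-1) + (2)(1) = 3
A²[1,2] = (-1)(2) + (2)(2) = 2
A²[2,1] = (1)(-1) + (2)(1) = 1
A²[2,2] = (1)(2) + (2)(2) = 6
A² = 
  [  3,   2]
  [  1,   6]

A^3 = A^2·A:
A^3[1,1] = (3)(-1) + (2)(1) = -1
A^3[1,2] = (3)(2) + (2)(2) = 10
A^3[2,1] = (1)(-1) + (6)(1) = 5
A^3[2,2] = (1)(2) + (6)(2) = 14
A^3 = 
  [ -1,  10]
  [  5,  14]

A^4 = A^3·A:
A^4[1,1] = (-1)(-1) + (10)(1) = 11
A^4[1,2] = (-1)(2) + (10)(2) = 18
A^4[2,1] = (5)(-1) + (14)(1) = 9
A^4[2,2] = (5)(2) + (14)(2) = 38
A^4 = 
  [ 11,  18]
  [  9,  38]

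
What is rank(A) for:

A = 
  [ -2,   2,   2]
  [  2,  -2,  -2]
rank(A) = 1

Row reduce:
R2 → R2 + (1)·R1
REF = 
  [ -2,   2,   2]
  [  0,   0,   0]
Pivot columns: 1 → 1 pivot.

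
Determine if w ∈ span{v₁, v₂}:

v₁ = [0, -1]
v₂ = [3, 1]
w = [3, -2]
Yes

Form the augmented matrix and row-reduce:
[v₁|v₂|w] = 
  [  0,   3,   3]
  [ -1,   1,  -2]
Swap R1 ↔ R2
REF = 
  [ -1,   1,  -2]
  [  0,   3,   3]

No row of the form [0 0 | nonzero], so the system is consistent. Back-substitution gives c₁ = 3, c₂ = 1: w = (3)·v₁ + (1)·v₂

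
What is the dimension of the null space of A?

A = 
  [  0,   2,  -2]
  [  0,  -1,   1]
nullity(A) = 2

Row reduce:
R2 → R2 + (1/2)·R1
REF = 
  [  0,   2,  -2]
  [  0,   0,   0]
Pivot columns: 2 → 1 pivot.
rank(A) = 1, so nullity(A) = 3 - 1 = 2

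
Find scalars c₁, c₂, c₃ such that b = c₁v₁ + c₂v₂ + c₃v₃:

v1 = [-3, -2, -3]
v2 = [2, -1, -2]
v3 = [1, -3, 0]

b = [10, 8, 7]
c1 = -3, c2 = 1, c3 = -1

b = -3·v1 + 1·v2 + -1·v3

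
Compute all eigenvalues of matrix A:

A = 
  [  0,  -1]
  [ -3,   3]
λ = (3 + √21)/2, (3 - √21)/2  (≈ 3.791, -0.7913)

tr(A) = 3, det(A) = -3
Characteristic polynomial: λ² - tr(A)λ + det(A) = λ² - 3λ - 3
λ² - 3λ - 3 = 0  ⇒  λ = (3 ± √((-3)² - 4·(-3)))/2 = (3 ± √(21))/2
  = (3 + √21)/2,  (3 - √21)/2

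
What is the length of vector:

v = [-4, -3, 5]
7.071

||v||₂ = √((-4)² + (-3)² + (5)²) = √50 = 7.071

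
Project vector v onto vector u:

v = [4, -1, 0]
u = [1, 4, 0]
v·u = (4)(1) + (-1)(4) + (0)(0) = 0
u·u = (1)² + (4)² + (0)² = 17
proj_u(v) = (v·u / u·u) × u = (0/17) × u = (0) × u

proj_u(v) = [0, 0, 0]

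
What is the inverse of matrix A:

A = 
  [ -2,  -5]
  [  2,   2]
det(A) = (-2)(2) - (-5)(2) = 6
For a 2×2 matrix, A⁻¹ = (1/det(A)) · [[d, -b], [-c, a]]
    = (1/6) · [[2, 5], [-2, -2]]

A⁻¹ = 
  [ 1/3,  5/6]
  [-1/3, -1/3]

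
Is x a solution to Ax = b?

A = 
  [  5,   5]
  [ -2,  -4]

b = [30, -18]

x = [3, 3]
Yes

Ax = [30, -18] = b ✓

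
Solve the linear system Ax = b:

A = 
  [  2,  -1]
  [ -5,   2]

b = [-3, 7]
Row reduce the augmented matrix [A|b]:
R2 → R2 + (5/2)·R1
REF = 
  [   2,   -1,   -3]
  [   0, -1/2, -1/2]

Back-substitution:
x₂ = (-1/2) / (-1/2) = 1
x₁ = (-3 - (-1)(1)) / 2 = -1

x = [-1, 1]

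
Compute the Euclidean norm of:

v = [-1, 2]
2.236

||v||₂ = √((-1)² + (2)²) = √5 = 2.236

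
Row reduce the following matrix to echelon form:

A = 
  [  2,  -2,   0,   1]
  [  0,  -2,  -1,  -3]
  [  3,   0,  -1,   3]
Row operations:
R3 → R3 - (3/2)·R1
R3 → R3 + (3/2)·R2

Resulting echelon form:
REF = 
  [   2,   -2,    0,    1]
  [   0,   -2,   -1,   -3]
  [   0,    0, -5/2,   -3]

Rank = 3 (number of non-zero pivot rows).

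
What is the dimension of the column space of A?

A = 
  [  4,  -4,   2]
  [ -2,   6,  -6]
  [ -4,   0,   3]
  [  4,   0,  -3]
Row reduce:
R2 → R2 + (1/2)·R1
R3 → R3 + (1)·R1
R4 → R4 - (1)·R1
R3 → R3 + (1)·R2
R4 → R4 - (1)·R2
REF = 
  [  4,  -4,   2]
  [  0,   4,  -5]
  [  0,   0,   0]
  [  0,   0,   0]
Pivot columns: 1, 2 → 2 pivots.
dim(Col(A)) = number of pivot columns = 2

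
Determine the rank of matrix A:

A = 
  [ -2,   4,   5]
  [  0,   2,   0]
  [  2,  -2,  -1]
rank(A) = 3

Row reduce:
R3 → R3 + (1)·R1
R3 → R3 - (1)·R2
REF = 
  [ -2,   4,   5]
  [  0,   2,   0]
  [  0,   0,   4]
Pivot columns: 1, 2, 3 → 3 pivots.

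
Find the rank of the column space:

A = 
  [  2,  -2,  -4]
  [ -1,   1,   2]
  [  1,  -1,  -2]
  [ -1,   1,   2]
Row reduce:
R2 → R2 + (1/2)·R1
R3 → R3 - (1/2)·R1
R4 → R4 + (1/2)·R1
REF = 
  [  2,  -2,  -4]
  [  0,   0,   0]
  [  0,   0,   0]
  [  0,   0,   0]
Pivot columns: 1 → 1 pivot.
dim(Col(A)) = number of pivot columns = 1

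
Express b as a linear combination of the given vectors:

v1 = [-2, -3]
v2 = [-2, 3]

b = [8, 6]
c1 = -3, c2 = -1

b = -3·v1 + -1·v2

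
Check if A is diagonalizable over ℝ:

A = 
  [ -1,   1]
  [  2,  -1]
Yes

tr(A) = -2, det(A) = -1
Characteristic polynomial: λ² - tr(A)λ + det(A) = λ² + 2λ - 1
λ² + 2λ - 1 = 0  ⇒  λ = (-2 ± √((2)² - 4·(-1)))/2 = (-2 ± √(8))/2
  = -1 + √2,  -1 - √2
Eigenvalues: -1 + √2, -1 - √2  (≈ 0.4142, -2.414)
The two irrational eigenvalues are distinct (simple), so each has alg. mult. = geom. mult. = 1.
Sum of geometric multiplicities equals n, so A has n independent eigenvectors.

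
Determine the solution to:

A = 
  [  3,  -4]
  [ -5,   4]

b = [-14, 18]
Row reduce the augmented matrix [A|b]:
R2 → R2 + (5/3)·R1
REF = 
  [    3,    -4,   -14]
  [    0,  -8/3, -16/3]

Back-substitution:
x₂ = (-16/3) / (-8/3) = 2
x₁ = (-14 - (-4)(2)) / 3 = -2

x = [-2, 2]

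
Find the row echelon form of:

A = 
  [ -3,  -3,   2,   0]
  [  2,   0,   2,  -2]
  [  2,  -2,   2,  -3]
Row operations:
R2 → R2 + (2/3)·R1
R3 → R3 + (2/3)·R1
R3 → R3 - (2)·R2

Resulting echelon form:
REF = 
  [   -3,    -3,     2,     0]
  [    0,    -2,  10/3,    -2]
  [    0,     0, -10/3,     1]

Rank = 3 (number of non-zero pivot rows).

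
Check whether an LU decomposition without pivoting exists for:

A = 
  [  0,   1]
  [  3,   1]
No.
A[1,1] = 0 but A[2,1] = 3 ≠ 0. Any LU with L unit lower triangular has (LU)[1,1] = U[1,1] and (LU)[2,1] = L[2,1]·U[1,1]; matching A forces U[1,1] = 0, which then forces (LU)[2,1] = 0 ≠ 3. A row swap (pivoting) is required.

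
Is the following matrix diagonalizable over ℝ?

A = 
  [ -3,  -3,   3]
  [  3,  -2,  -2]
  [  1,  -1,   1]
No

Characteristic polynomial: det(λI - A) = λ³ + 4λ² + 5λ - 24
By the rational root theorem any rational root is an integer dividing 24; none of those is a root, so p(λ) has no rational roots and hence (being an irreducible cubic) no repeated roots.
Discriminant of the cubic: Δ = -18148
Δ < 0 ⇒ one real eigenvalue and a complex-conjugate pair: λ ≈ -2.832 + 2.531i, -2.832 - 2.531i, 1.664
Has complex eigenvalues (not diagonalizable over ℝ).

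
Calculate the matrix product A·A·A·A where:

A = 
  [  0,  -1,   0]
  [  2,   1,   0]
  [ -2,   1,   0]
A^4 = 
  [  2,   3,   0]
  [ -6,  -1,   0]
  [  2,  -5,   0]

A² = A·A:
A²[1,1] = (0)(0) + (-1)(2) + (0)(-2) = -2
A²[1,2] = (0)(-1) + (-1)(1) + (0)(1) = -1
A²[1,3] = (0)(0) + (-1)(0) + (0)(0) = 0
A²[2,1] = (2)(0) + (1)(2) + (0)(-2) = 2
A²[2,2] = (2)(-1) + (1)(1) + (0)(1) = -1
A²[2,3] = (2)(0) + (1)(0) + (0)(0) = 0
A²[3,1] = (-2)(0) + (1)(2) + (0)(-2) = 2
A²[3,2] = (-2)(-1) + (1)(1) + (0)(1) = 3
A²[3,3] = (-2)(0) + (1)(0) + (0)(0) = 0
A² = 
  [ -2,  -1,   0]
  [  2,  -1,   0]
  [  2,   3,   0]

A^3 = A^2·A:
A^3[1,1] = (-2)(0) + (-1)(2) + (0)(-2) = -2
A^3[1,2] = (-2)(-1) + (-1)(1) + (0)(1) = 1
A^3[1,3] = (-2)(0) + (-1)(0) + (0)(0) = 0
A^3[2,1] = (2)(0) + (-1)(2) + (0)(-2) = -2
A^3[2,2] = (2)(-1) + (-1)(1) + (0)(1) = -3
A^3[2,3] = (2)(0) + (-1)(0) + (0)(0) = 0
A^3[3,1] = (2)(0) + (3)(2) + (0)(-2) = 6
A^3[3,2] = (2)(-1) + (3)(1) + (0)(1) = 1
A^3[3,3] = (2)(0) + (3)(0) + (0)(0) = 0
A^3 = 
  [ -2,   1,   0]
  [ -2,  -3,   0]
  [  6,   1,   0]

A^4 = A^3·A:
A^4[1,1] = (-2)(0) + (1)(2) + (0)(-2) = 2
A^4[1,2] = (-2)(-1) + (1)(1) + (0)(1) = 3
A^4[1,3] = (-2)(0) + (1)(0) + (0)(0) = 0
A^4[2,1] = (-2)(0) + (-3)(2) + (0)(-2) = -6
A^4[2,2] = (-2)(-1) + (-3)(1) + (0)(1) = -1
A^4[2,3] = (-2)(0) + (-3)(0) + (0)(0) = 0
A^4[3,1] = (6)(0) + (1)(2) + (0)(-2) = 2
A^4[3,2] = (6)(-1) + (1)(1) + (0)(1) = -5
A^4[3,3] = (6)(0) + (1)(0) + (0)(0) = 0
A^4 = 
  [  2,   3,   0]
  [ -6,  -1,   0]
  [  2,  -5,   0]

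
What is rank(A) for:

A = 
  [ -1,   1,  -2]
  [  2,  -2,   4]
rank(A) = 1

Row reduce:
R2 → R2 + (2)·R1
REF = 
  [ -1,   1,  -2]
  [  0,   0,   0]
Pivot columns: 1 → 1 pivot.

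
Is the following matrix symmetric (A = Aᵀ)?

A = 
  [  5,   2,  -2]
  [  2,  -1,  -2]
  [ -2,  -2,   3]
Yes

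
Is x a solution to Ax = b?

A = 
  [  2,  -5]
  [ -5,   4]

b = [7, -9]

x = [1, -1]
Yes

Ax = [7, -9] = b ✓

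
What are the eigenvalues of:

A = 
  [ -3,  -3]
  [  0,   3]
λ = 3, -3

tr(A) = 0, det(A) = -9
Characteristic polynomial: λ² - tr(A)λ + det(A) = λ² - 9
λ² - 9 = (λ + 3)(λ - 3)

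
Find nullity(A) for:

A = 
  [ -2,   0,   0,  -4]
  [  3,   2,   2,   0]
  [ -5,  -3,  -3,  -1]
nullity(A) = 2

Row reduce:
R2 → R2 + (3/2)·R1
R3 → R3 - (5/2)·R1
R3 → R3 + (3/2)·R2
REF = 
  [ -2,   0,   0,  -4]
  [  0,   2,   2,  -6]
  [  0,   0,   0,   0]
Pivot columns: 1, 2 → 2 pivots.
rank(A) = 2, so nullity(A) = 4 - 2 = 2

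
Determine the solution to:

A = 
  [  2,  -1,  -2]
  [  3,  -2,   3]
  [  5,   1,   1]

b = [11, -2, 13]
Row reduce the augmented matrix [A|b]:
R2 → R2 - (3/2)·R1
R3 → R3 - (5/2)·R1
R3 → R3 + (7)·R2
REF = 
  [    2,    -1,    -2,    11]
  [    0,  -1/2,     6, -37/2]
  [    0,     0,    48,  -144]

Back-substitution:
x₃ = (-144) / 48 = -3
x₂ = (-37/2 - (6)(-3)) / (-1/2) = 1
x₁ = (11 - (-1)(1) - (-2)(-3)) / 2 = 3

x = [3, 1, -3]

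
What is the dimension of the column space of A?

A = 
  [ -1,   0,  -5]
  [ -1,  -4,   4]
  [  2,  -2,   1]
dim(Col(A)) = 3

Row reduce:
R2 → R2 - (1)·R1
R3 → R3 + (2)·R1
R3 → R3 - (1/2)·R2
REF = 
  [   -1,     0,    -5]
  [    0,    -4,     9]
  [    0,     0, -27/2]
Pivot columns: 1, 2, 3 → 3 pivots.
dim(Col(A)) = number of pivot columns = 3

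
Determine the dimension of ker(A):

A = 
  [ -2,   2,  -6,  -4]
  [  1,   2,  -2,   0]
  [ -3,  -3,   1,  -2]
nullity(A) = 2

Row reduce:
R2 → R2 + (1/2)·R1
R3 → R3 - (3/2)·R1
R3 → R3 + (2)·R2
REF = 
  [ -2,   2,  -6,  -4]
  [  0,   3,  -5,  -2]
  [  0,   0,   0,   0]
Pivot columns: 1, 2 → 2 pivots.
rank(A) = 2, so nullity(A) = 4 - 2 = 2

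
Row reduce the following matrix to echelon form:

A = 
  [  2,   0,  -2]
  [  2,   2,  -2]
Row operations:
R2 → R2 - (1)·R1

Resulting echelon form:
REF = 
  [  2,   0,  -2]
  [  0,   2,   0]

Rank = 2 (number of non-zero pivot rows).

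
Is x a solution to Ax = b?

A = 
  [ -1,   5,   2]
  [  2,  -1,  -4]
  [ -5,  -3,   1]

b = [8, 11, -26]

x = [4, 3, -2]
No

Ax = [7, 13, -31] ≠ b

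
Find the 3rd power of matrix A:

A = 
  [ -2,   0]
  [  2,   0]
A^3 = 
  [ -8,   0]
  [  8,   0]

A² = A·A:
A²[1,1] = (-2)(-2) + (0)(2) = 4
A²[1,2] = (-2)(0) + (0)(0) = 0
A²[2,1] = (2)(-2) + (0)(2) = -4
A²[2,2] = (2)(0) + (0)(0) = 0
A² = 
  [  4,   0]
  [ -4,   0]

A^3 = A^2·A:
A^3[1,1] = (4)(-2) + (0)(2) = -8
A^3[1,2] = (4)(0) + (0)(0) = 0
A^3[2,1] = (-4)(-2) + (0)(2) = 8
A^3[2,2] = (-4)(0) + (0)(0) = 0
A^3 = 
  [ -8,   0]
  [  8,   0]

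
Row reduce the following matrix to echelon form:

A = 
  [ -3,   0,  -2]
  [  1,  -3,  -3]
Row operations:
R2 → R2 + (1/3)·R1

Resulting echelon form:
REF = 
  [   -3,     0,    -2]
  [    0,    -3, -11/3]

Rank = 2 (number of non-zero pivot rows).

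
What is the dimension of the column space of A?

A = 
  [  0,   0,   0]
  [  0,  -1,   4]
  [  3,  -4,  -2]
Row reduce:
Swap R1 ↔ R3
REF = 
  [  3,  -4,  -2]
  [  0,  -1,   4]
  [  0,   0,   0]
Pivot columns: 1, 2 → 2 pivots.
dim(Col(A)) = number of pivot columns = 2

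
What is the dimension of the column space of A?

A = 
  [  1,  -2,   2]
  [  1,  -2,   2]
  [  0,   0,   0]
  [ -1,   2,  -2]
dim(Col(A)) = 1

Row reduce:
R2 → R2 - (1)·R1
R4 → R4 + (1)·R1
REF = 
  [  1,  -2,   2]
  [  0,   0,   0]
  [  0,   0,   0]
  [  0,   0,   0]
Pivot columns: 1 → 1 pivot.
dim(Col(A)) = number of pivot columns = 1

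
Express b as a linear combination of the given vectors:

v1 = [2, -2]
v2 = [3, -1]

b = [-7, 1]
c1 = 1, c2 = -3

b = 1·v1 + -3·v2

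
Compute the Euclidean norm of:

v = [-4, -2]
4.472

||v||₂ = √((-4)² + (-2)²) = √20 = 4.472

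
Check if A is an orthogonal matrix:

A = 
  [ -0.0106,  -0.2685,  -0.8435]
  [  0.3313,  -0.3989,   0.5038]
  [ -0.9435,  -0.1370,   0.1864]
No

AᵀA = 
  [  1.0001,   0,   0]
  [  0,   0.2500,   0]
  [  0,   0,   1.0001]
≠ I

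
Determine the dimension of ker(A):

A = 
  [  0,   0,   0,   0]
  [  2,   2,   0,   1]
nullity(A) = 3

Row reduce:
Swap R1 ↔ R2
REF = 
  [  2,   2,   0,   1]
  [  0,   0,   0,   0]
Pivot columns: 1 → 1 pivot.
rank(A) = 1, so nullity(A) = 4 - 1 = 3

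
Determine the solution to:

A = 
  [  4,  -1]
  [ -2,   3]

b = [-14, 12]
Row reduce the augmented matrix [A|b]:
R2 → R2 + (1/2)·R1
REF = 
  [  4,  -1, -14]
  [  0, 5/2,   5]

Back-substitution:
x₂ = 5 / (5/2) = 2
x₁ = (-14 - (-1)(2)) / 4 = -3

x = [-3, 2]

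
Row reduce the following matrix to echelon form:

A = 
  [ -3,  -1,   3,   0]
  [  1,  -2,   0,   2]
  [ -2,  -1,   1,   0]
Row operations:
R2 → R2 + (1/3)·R1
R3 → R3 - (2/3)·R1
R3 → R3 - (1/7)·R2

Resulting echelon form:
REF = 
  [  -3,   -1,    3,    0]
  [   0, -7/3,    1,    2]
  [   0,    0, -8/7, -2/7]

Rank = 3 (number of non-zero pivot rows).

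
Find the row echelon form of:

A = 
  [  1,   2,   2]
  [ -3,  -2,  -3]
Row operations:
R2 → R2 + (3)·R1

Resulting echelon form:
REF = 
  [  1,   2,   2]
  [  0,   4,   3]

Rank = 2 (number of non-zero pivot rows).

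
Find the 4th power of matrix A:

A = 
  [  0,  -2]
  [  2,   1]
A^4 = 
  [ 12,  14]
  [-14,   5]

A² = A·A:
A²[1,1] = (0)(0) + (-2)(2) = -4
A²[1,2] = (0)(-2) + (-2)(1) = -2
A²[2,1] = (2)(0) + (1)(2) = 2
A²[2,2] = (2)(-2) + (1)(1) = -3
A² = 
  [ -4,  -2]
  [  2,  -3]

A^3 = A^2·A:
A^3[1,1] = (-4)(0) + (-2)(2) = -4
A^3[1,2] = (-4)(-2) + (-2)(1) = 6
A^3[2,1] = (2)(0) + (-3)(2) = -6
A^3[2,2] = (2)(-2) + (-3)(1) = -7
A^3 = 
  [ -4,   6]
  [ -6,  -7]

A^4 = A^3·A:
A^4[1,1] = (-4)(0) + (6)(2) = 12
A^4[1,2] = (-4)(-2) + (6)(1) = 14
A^4[2,1] = (-6)(0) + (-7)(2) = -14
A^4[2,2] = (-6)(-2) + (-7)(1) = 5
A^4 = 
  [ 12,  14]
  [-14,   5]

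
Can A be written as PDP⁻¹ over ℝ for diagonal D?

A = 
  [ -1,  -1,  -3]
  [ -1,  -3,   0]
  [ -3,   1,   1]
Yes

Characteristic polynomial: det(λI - A) = λ³ + 3λ² - 11λ - 32
By the rational root theorem any rational root is an integer dividing 32; none of those is a root, so p(λ) has no rational roots and hence (being an irreducible cubic) no repeated roots.
Discriminant of the cubic: Δ = 1229
Δ > 0 ⇒ three distinct real eigenvalues: λ ≈ -3.571, -2.722, 3.293
Three distinct real eigenvalues, so A has 3 independent eigenvectors.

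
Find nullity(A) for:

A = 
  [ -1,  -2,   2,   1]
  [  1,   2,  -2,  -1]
nullity(A) = 3

Row reduce:
R2 → R2 + (1)·R1
REF = 
  [ -1,  -2,   2,   1]
  [  0,   0,   0,   0]
Pivot columns: 1 → 1 pivot.
rank(A) = 1, so nullity(A) = 4 - 1 = 3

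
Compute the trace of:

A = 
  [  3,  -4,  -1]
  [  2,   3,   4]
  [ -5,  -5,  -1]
5

tr(A) = 3 + 3 + -1 = 5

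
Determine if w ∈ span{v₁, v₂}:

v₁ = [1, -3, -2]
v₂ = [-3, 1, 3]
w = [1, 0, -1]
No

Form the augmented matrix and row-reduce:
[v₁|v₂|w] = 
  [  1,  -3,   1]
  [ -3,   1,   0]
  [ -2,   3,  -1]
R2 → R2 + (3)·R1
R3 → R3 + (2)·R1
R3 → R3 - (3/8)·R2
REF = 
  [   1,   -3,    1]
  [   0,   -8,    3]
  [   0,    0, -1/8]

Row 3 reads [0 0 | -1/8], i.e. 0 = -1/8, so the system is inconsistent and w ∉ span{v₁, v₂}.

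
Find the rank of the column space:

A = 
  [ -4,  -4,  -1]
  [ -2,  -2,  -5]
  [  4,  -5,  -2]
dim(Col(A)) = 3

Row reduce:
R2 → R2 - (1/2)·R1
R3 → R3 + (1)·R1
Swap R2 ↔ R3
REF = 
  [  -4,   -4,   -1]
  [   0,   -9,   -3]
  [   0,    0, -9/2]
Pivot columns: 1, 2, 3 → 3 pivots.
dim(Col(A)) = number of pivot columns = 3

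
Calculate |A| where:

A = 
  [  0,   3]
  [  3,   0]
-9

For a 2×2 matrix, det = ad - bc = (0)(0) - (3)(3) = -9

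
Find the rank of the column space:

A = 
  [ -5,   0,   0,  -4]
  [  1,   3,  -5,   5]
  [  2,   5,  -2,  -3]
Row reduce:
R2 → R2 + (1/5)·R1
R3 → R3 + (2/5)·R1
R3 → R3 - (5/3)·R2
REF = 
  [   -5,     0,     0,    -4]
  [    0,     3,    -5,  21/5]
  [    0,     0,  19/3, -58/5]
Pivot columns: 1, 2, 3 → 3 pivots.
dim(Col(A)) = number of pivot columns = 3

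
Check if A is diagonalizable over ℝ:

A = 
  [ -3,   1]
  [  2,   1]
Yes

tr(A) = -2, det(A) = -5
Characteristic polynomial: λ² - tr(A)λ + det(A) = λ² + 2λ - 5
λ² + 2λ - 5 = 0  ⇒  λ = (-2 ± √((2)² - 4·(-5)))/2 = (-2 ± √(24))/2
  = -1 + √6,  -1 - √6
Eigenvalues: -1 + √6, -1 - √6  (≈ 1.449, -3.449)
The two irrational eigenvalues are distinct (simple), so each has alg. mult. = geom. mult. = 1.
Sum of geometric multiplicities equals n, so A has n independent eigenvectors.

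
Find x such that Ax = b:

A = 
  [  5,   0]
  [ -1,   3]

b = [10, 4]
Row reduce the augmented matrix [A|b]:
R2 → R2 + (1/5)·R1
REF = 
  [  5,   0,  10]
  [  0,   3,   6]

Back-substitution:
x₂ = 6 / 3 = 2
x₁ = (10 - (0)(2)) / 5 = 2

x = [2, 2]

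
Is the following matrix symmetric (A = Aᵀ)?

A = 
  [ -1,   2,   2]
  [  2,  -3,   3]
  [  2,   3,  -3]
Yes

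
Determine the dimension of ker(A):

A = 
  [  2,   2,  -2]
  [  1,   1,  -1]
nullity(A) = 2

Row reduce:
R2 → R2 - (1/2)·R1
REF = 
  [  2,   2,  -2]
  [  0,   0,   0]
Pivot columns: 1 → 1 pivot.
rank(A) = 1, so nullity(A) = 3 - 1 = 2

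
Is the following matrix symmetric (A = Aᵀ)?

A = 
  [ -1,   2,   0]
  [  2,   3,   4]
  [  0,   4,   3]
Yes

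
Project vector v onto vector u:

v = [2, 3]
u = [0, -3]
v·u = (2)(0) + (3)(-3) = -9
u·u = (0)² + (-3)² = 9
proj_u(v) = (v·u / u·u) × u = (-9/9) × u = (-1) × u

proj_u(v) = [0, 3]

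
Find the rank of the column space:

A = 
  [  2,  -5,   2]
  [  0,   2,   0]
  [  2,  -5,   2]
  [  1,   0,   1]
Row reduce:
R3 → R3 - (1)·R1
R4 → R4 - (1/2)·R1
R4 → R4 - (5/4)·R2
REF = 
  [  2,  -5,   2]
  [  0,   2,   0]
  [  0,   0,   0]
  [  0,   0,   0]
Pivot columns: 1, 2 → 2 pivots.
dim(Col(A)) = number of pivot columns = 2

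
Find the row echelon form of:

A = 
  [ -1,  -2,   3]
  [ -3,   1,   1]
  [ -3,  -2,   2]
Row operations:
R2 → R2 - (3)·R1
R3 → R3 - (3)·R1
R3 → R3 - (4/7)·R2

Resulting echelon form:
REF = 
  [   -1,    -2,     3]
  [    0,     7,    -8]
  [    0,     0, -17/7]

Rank = 3 (number of non-zero pivot rows).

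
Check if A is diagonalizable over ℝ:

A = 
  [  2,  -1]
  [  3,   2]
No

tr(A) = 4, det(A) = 7
Characteristic polynomial: λ² - tr(A)λ + det(A) = λ² - 4λ + 7
λ² - 4λ + 7 = 0  ⇒  λ = (4 ± √((-4)² - 4·(7)))/2 = (4 ± √(-12))/2
  = 2 + i√3,  2 - i√3
Eigenvalues: 2 + i√3, 2 - i√3  (≈ 2 + 1.732i, 2 - 1.732i)
Has complex eigenvalues (not diagonalizable over ℝ).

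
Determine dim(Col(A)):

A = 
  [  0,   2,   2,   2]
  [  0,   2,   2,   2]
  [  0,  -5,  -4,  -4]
dim(Col(A)) = 2

Row reduce:
R2 → R2 - (1)·R1
R3 → R3 + (5/2)·R1
Swap R2 ↔ R3
REF = 
  [  0,   2,   2,   2]
  [  0,   0,   1,   1]
  [  0,   0,   0,   0]
Pivot columns: 2, 3 → 2 pivots.
dim(Col(A)) = number of pivot columns = 2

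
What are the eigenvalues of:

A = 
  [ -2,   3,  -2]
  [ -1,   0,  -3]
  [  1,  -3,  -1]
λ = 0, (-3 + √17)/2, (-3 - √17)/2  (≈ 0, 0.5616, -3.562)

Characteristic polynomial: det(λI - A) = λ³ + 3λ² - 2λ
The constant term is 0, so λ = 0 is a root: p(λ) = λ(λ² + 3λ - 2)
λ² + 3λ - 2 = 0  ⇒  λ = (-3 ± √((3)² - 4·(-2)))/2 = (-3 ± √(17))/2
  = (-3 + √17)/2,  (-3 - √17)/2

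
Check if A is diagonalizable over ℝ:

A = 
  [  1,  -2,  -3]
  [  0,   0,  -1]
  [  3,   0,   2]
No

Characteristic polynomial: det(λI - A) = λ³ - 3λ² + 11λ - 6
By the rational root theorem any rational root is an integer dividing 6; none of those is a root, so p(λ) has no rational roots and hence (being an irreducible cubic) no repeated roots.
Discriminant of the cubic: Δ = -2291
Δ < 0 ⇒ one real eigenvalue and a complex-conjugate pair: λ ≈ 1.184 + 2.846i, 1.184 - 2.846i, 0.6313
Has complex eigenvalues (not diagonalizable over ℝ).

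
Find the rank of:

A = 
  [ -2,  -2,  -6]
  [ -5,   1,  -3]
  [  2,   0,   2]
rank(A) = 2

Row reduce:
R2 → R2 - (5/2)·R1
R3 → R3 + (1)·R1
R3 → R3 + (1/3)·R2
REF = 
  [ -2,  -2,  -6]
  [  0,   6,  12]
  [  0,   0,   0]
Pivot columns: 1, 2 → 2 pivots.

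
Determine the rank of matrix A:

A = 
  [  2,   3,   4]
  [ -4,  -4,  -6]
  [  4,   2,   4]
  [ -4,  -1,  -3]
rank(A) = 2

Row reduce:
R2 → R2 + (2)·R1
R3 → R3 - (2)·R1
R4 → R4 + (2)·R1
R3 → R3 + (2)·R2
R4 → R4 - (5/2)·R2
REF = 
  [  2,   3,   4]
  [  0,   2,   2]
  [  0,   0,   0]
  [  0,   0,   0]
Pivot columns: 1, 2 → 2 pivots.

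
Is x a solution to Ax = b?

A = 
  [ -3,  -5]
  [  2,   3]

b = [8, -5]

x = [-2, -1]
No

Ax = [11, -7] ≠ b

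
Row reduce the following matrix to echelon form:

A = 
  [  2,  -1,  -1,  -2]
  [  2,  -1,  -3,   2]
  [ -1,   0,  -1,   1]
Row operations:
R2 → R2 - (1)·R1
R3 → R3 + (1/2)·R1
Swap R2 ↔ R3

Resulting echelon form:
REF = 
  [   2,   -1,   -1,   -2]
  [   0, -1/2, -3/2,    0]
  [   0,    0,   -2,    4]

Rank = 3 (number of non-zero pivot rows).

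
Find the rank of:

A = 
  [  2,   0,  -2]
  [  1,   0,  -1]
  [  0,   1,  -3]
Row reduce:
R2 → R2 - (1/2)·R1
Swap R2 ↔ R3
REF = 
  [  2,   0,  -2]
  [  0,   1,  -3]
  [  0,   0,   0]
Pivot columns: 1, 2 → 2 pivots.

rank(A) = 2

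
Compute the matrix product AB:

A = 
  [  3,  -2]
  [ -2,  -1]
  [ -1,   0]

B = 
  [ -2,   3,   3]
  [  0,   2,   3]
AB = 
  [ -6,   5,   3]
  [  4,  -8,  -9]
  [  2,  -3,  -3]

A is 3×2 and B is 2×3, so AB is 3×3. Each entry is (row of A)·(column of B):
AB[1,1] = (3)(-2) + (-2)(0) = -6
AB[1,2] = (3)(3) + (-2)(2) = 5
AB[1,3] = (3)(3) + (-2)(3) = 3
AB[2,1] = (-2)(-2) + (-1)(0) = 4
AB[2,2] = (-2)(3) + (-1)(2) = -8
AB[2,3] = (-2)(3) + (-1)(3) = -9
AB[3,1] = (-1)(-2) + (0)(0) = 2
AB[3,2] = (-1)(3) + (0)(2) = -3
AB[3,3] = (-1)(3) + (0)(3) = -3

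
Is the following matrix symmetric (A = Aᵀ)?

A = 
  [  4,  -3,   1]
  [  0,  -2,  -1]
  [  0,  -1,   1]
No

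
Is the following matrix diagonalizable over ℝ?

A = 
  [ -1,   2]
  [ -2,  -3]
No

tr(A) = -4, det(A) = 7
Characteristic polynomial: λ² - tr(A)λ + det(A) = λ² + 4λ + 7
λ² + 4λ + 7 = 0  ⇒  λ = (-4 ± √((4)² - 4·(7)))/2 = (-4 ± √(-12))/2
  = -2 + i√3,  -2 - i√3
Eigenvalues: -2 + i√3, -2 - i√3  (≈ -2 + 1.732i, -2 - 1.732i)
Has complex eigenvalues (not diagonalizable over ℝ).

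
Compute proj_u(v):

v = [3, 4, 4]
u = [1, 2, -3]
v·u = (3)(1) + (4)(2) + (4)(-3) = -1
u·u = (1)² + (2)² + (-3)² = 14
proj_u(v) = (v·u / u·u) × u = (-1/14) × u

proj_u(v) = [-1/14, -1/7, 3/14]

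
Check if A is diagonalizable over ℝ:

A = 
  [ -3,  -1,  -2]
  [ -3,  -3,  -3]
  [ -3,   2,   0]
Yes

Characteristic polynomial: det(λI - A) = λ³ + 6λ² + 6λ - 3
By the rational root theorem any rational root is an integer dividing 3; none of those is a root, so p(λ) has no rational roots and hence (being an irreducible cubic) no repeated roots.
Discriminant of the cubic: Δ = 837
Δ > 0 ⇒ three distinct real eigenvalues: λ ≈ -4.529, -1.833, 0.3615
Three distinct real eigenvalues, so A has 3 independent eigenvectors.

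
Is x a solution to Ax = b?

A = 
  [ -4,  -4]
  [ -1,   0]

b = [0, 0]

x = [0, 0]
Yes

Ax = [0, 0] = b ✓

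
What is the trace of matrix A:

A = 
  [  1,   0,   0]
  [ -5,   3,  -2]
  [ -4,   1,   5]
9

tr(A) = 1 + 3 + 5 = 9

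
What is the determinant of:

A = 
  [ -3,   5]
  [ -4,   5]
For a 2×2 matrix, det = ad - bc = (-3)(5) - (5)(-4) = 5

det(A) = 5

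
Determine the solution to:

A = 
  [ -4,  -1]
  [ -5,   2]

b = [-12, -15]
Row reduce the augmented matrix [A|b]:
R2 → R2 - (5/4)·R1
REF = 
  [  -4,   -1,  -12]
  [   0, 13/4,    0]

Back-substitution:
x₂ = 0 / (13/4) = 0
x₁ = (-12 - (-1)(0)) / (-4) = 3

x = [3, 0]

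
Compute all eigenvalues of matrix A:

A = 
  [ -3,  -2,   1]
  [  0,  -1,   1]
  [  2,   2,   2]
λ = -1, (-1 + √41)/2, (-1 - √41)/2  (≈ -1, 2.702, -3.702)

Characteristic polynomial: det(λI - A) = λ³ + 2λ² - 9λ - 10
Testing integer divisors of the constant term: p(-1) = 0, so (λ + 1) is a factor:
p(λ) = (λ + 1)(λ² + λ - 10)
λ² + λ - 10 = 0  ⇒  λ = (-1 ± √((1)² - 4·(-10)))/2 = (-1 ± √(41))/2
  = (-1 + √41)/2,  (-1 - √41)/2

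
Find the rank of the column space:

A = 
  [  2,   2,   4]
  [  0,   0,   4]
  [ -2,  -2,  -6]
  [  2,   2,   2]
dim(Col(A)) = 2

Row reduce:
R3 → R3 + (1)·R1
R4 → R4 - (1)·R1
R3 → R3 + (1/2)·R2
R4 → R4 + (1/2)·R2
REF = 
  [  2,   2,   4]
  [  0,   0,   4]
  [  0,   0,   0]
  [  0,   0,   0]
Pivot columns: 1, 3 → 2 pivots.
dim(Col(A)) = number of pivot columns = 2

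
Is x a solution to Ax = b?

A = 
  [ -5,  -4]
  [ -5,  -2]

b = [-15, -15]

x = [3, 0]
Yes

Ax = [-15, -15] = b ✓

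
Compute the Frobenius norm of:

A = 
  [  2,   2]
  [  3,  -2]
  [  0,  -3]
||A||_F = 5.477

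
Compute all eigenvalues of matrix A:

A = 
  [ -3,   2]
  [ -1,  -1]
tr(A) = -4, det(A) = 5
Characteristic polynomial: λ² - tr(A)λ + det(A) = λ² + 4λ + 5
λ² + 4λ + 5 = 0  ⇒  λ = (-4 ± √((4)² - 4·(5)))/2 = (-4 ± √(-4))/2
  = -2 + i,  -2 - i

λ = -2 + i, -2 - i  (≈ -2 + 1i, -2 - 1i)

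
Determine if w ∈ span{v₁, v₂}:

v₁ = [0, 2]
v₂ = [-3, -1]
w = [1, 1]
Yes

Form the augmented matrix and row-reduce:
[v₁|v₂|w] = 
  [  0,  -3,   1]
  [  2,  -1,   1]
Swap R1 ↔ R2
REF = 
  [  2,  -1,   1]
  [  0,  -3,   1]

No row of the form [0 0 | nonzero], so the system is consistent. Back-substitution gives c₁ = 1/3, c₂ = -1/3: w = (1/3)·v₁ + (-1/3)·v₂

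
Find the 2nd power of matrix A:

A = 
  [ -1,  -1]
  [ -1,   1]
A² = A·A:
A²[1,1] = (-1)(-1) + (-1)(-1) = 2
A²[1,2] = (-1)(-1) + (-1)(1) = 0
A²[2,1] = (-1)(-1) + (1)(-1) = 0
A²[2,2] = (-1)(-1) + (1)(1) = 2
A² = 
  [  2,   0]
  [  0,   2]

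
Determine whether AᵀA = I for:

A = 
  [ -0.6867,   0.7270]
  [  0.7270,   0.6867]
Yes

AᵀA = 
  [  1.0001,   0]
  [  0,   1.0001]
≈ I (equal to I up to the 4-dp rounding of the entries)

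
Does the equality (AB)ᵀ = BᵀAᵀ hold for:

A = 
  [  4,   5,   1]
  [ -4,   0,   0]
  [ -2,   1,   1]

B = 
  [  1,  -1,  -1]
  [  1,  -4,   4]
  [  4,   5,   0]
Yes

(AB)ᵀ = 
  [ 13,  -4,   3]
  [-19,   4,   3]
  [ 16,   4,   6]

BᵀAᵀ = 
  [ 13,  -4,   3]
  [-19,   4,   3]
  [ 16,   4,   6]

Both sides are equal — this is the standard identity (AB)ᵀ = BᵀAᵀ, which holds for all A, B.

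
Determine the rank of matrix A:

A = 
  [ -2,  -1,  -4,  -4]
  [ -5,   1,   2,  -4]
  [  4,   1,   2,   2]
Row reduce:
R2 → R2 - (5/2)·R1
R3 → R3 + (2)·R1
R3 → R3 + (2/7)·R2
REF = 
  [   -2,    -1,    -4,    -4]
  [    0,   7/2,    12,     6]
  [    0,     0, -18/7, -30/7]
Pivot columns: 1, 2, 3 → 3 pivots.

rank(A) = 3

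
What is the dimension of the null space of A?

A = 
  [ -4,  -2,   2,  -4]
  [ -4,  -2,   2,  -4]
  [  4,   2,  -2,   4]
nullity(A) = 3

Row reduce:
R2 → R2 - (1)·R1
R3 → R3 + (1)·R1
REF = 
  [ -4,  -2,   2,  -4]
  [  0,   0,   0,   0]
  [  0,   0,   0,   0]
Pivot columns: 1 → 1 pivot.
rank(A) = 1, so nullity(A) = 4 - 1 = 3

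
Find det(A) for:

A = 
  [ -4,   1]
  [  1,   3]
For a 2×2 matrix, det = ad - bc = (-4)(3) - (1)(1) = -13

det(A) = -13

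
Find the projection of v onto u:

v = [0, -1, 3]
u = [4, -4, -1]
v·u = (0)(4) + (-1)(-4) + (3)(-1) = 1
u·u = (4)² + (-4)² + (-1)² = 33
proj_u(v) = (v·u / u·u) × u = (1/33) × u

proj_u(v) = [4/33, -4/33, -1/33]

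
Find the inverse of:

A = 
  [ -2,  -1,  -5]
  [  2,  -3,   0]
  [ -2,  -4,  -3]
det(A) = (-2)·((-3)(-3) - (0)(-4)) - (-1)·((2)(-3) - (0)(-2)) + (-5)·((2)(-4) - (-3)(-2))
  = (-2)(9) - (-1)(-6) + (-5)(-14)
  = 46
det(A) = 46 ≠ 0, so A is invertible.

Cofactors Cᵢⱼ = (-1)ⁱ⁺ʲ·Mᵢⱼ:
C = 
  [  9,   6, -14]
  [ 17,  -4,  -6]
  [-15, -10,   8]

adj(A) = Cᵀ:
adj(A) = 
  [  9,  17, -15]
  [  6,  -4, -10]
  [-14,  -6,   8]

A⁻¹ = (1/46) · adj(A):
A⁻¹ = 
  [  9/46,  17/46, -15/46]
  [  3/23,  -2/23,  -5/23]
  [ -7/23,  -3/23,   4/23]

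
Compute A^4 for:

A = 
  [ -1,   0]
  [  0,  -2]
A^4 = 
  [  1,   0]
  [  0,  16]

A² = A·A:
A²[1,1] = (-1)(-1) + (0)(0) = 1
A²[1,2] = (-1)(0) + (0)(-2) = 0
A²[2,1] = (0)(-1) + (-2)(0) = 0
A²[2,2] = (0)(0) + (-2)(-2) = 4
A² = 
  [  1,   0]
  [  0,   4]

A^3 = A^2·A:
A^3[1,1] = (1)(-1) + (0)(0) = -1
A^3[1,2] = (1)(0) + (0)(-2) = 0
A^3[2,1] = (0)(-1) + (4)(0) = 0
A^3[2,2] = (0)(0) + (4)(-2) = -8
A^3 = 
  [ -1,   0]
  [  0,  -8]

A^4 = A^3·A:
A^4[1,1] = (-1)(-1) + (0)(0) = 1
A^4[1,2] = (-1)(0) + (0)(-2) = 0
A^4[2,1] = (0)(-1) + (-8)(0) = 0
A^4[2,2] = (0)(0) + (-8)(-2) = 16
A^4 = 
  [  1,   0]
  [  0,  16]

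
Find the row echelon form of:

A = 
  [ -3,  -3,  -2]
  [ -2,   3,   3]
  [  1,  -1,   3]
Row operations:
R2 → R2 - (2/3)·R1
R3 → R3 + (1/3)·R1
R3 → R3 + (2/5)·R2

Resulting echelon form:
REF = 
  [   -3,    -3,    -2]
  [    0,     5,  13/3]
  [    0,     0, 61/15]

Rank = 3 (number of non-zero pivot rows).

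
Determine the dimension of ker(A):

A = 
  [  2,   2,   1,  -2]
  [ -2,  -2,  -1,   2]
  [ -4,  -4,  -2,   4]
nullity(A) = 3

Row reduce:
R2 → R2 + (1)·R1
R3 → R3 + (2)·R1
REF = 
  [  2,   2,   1,  -2]
  [  0,   0,   0,   0]
  [  0,   0,   0,   0]
Pivot columns: 1 → 1 pivot.
rank(A) = 1, so nullity(A) = 4 - 1 = 3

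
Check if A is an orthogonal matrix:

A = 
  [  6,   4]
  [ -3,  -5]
No

AᵀA = 
  [ 45,  39]
  [ 39,  41]
≠ I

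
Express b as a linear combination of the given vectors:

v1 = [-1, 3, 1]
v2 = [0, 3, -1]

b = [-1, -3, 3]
c1 = 1, c2 = -2

b = 1·v1 + -2·v2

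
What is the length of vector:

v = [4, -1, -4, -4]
7

||v||₂ = √((4)² + (-1)² + (-4)² + (-4)²) = √49 = 7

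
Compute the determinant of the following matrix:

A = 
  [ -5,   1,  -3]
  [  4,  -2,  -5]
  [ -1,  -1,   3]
66

Cofactor expansion along row 1:
det(A) = (-5)·((-2)(3) - (-5)(-1)) - (1)·((4)(3) - (-5)(-1)) + (-3)·((4)(-1) - (-2)(-1))
  = (-5)(-11) - (1)(7) + (-3)(-6)
  = 66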